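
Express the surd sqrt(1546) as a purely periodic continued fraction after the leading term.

Write x_i = (sqrt(1546) + m_i)/d_i with (m_0, d_0) = (0, 1). a_0 = floor(sqrt(1546)) = 39, since 39^2 = 1521 <= 1546 < 1600 = 40^2.
Iterate m_{i+1} = d_i*a_i - m_i, d_{i+1} = (1546 - m_{i+1}^2)/d_i, a_{i+1} = floor((a_0 + m_{i+1})/d_{i+1}):
  m_1 = 1*39 - 0 = 39, d_1 = (1546 - 39^2)/1 = 25/1 = 25, a_1 = floor((39 + 39)/25) = 3.
  m_2 = 25*3 - 39 = 36, d_2 = (1546 - 36^2)/25 = 250/25 = 10, a_2 = floor((39 + 36)/10) = 7.
  m_3 = 10*7 - 36 = 34, d_3 = (1546 - 34^2)/10 = 390/10 = 39, a_3 = floor((39 + 34)/39) = 1.
  m_4 = 39*1 - 34 = 5, d_4 = (1546 - 5^2)/39 = 1521/39 = 39, a_4 = floor((39 + 5)/39) = 1.
  m_5 = 39*1 - 5 = 34, d_5 = (1546 - 34^2)/39 = 390/39 = 10, a_5 = floor((39 + 34)/10) = 7.
  m_6 = 10*7 - 34 = 36, d_6 = (1546 - 36^2)/10 = 250/10 = 25, a_6 = floor((39 + 36)/25) = 3.
  m_7 = 25*3 - 36 = 39, d_7 = (1546 - 39^2)/25 = 25/25 = 1, a_7 = floor((39 + 39)/1) = 78.
  m_8 = 1*78 - 39 = 39, d_8 = (1546 - 39^2)/1 = 25/1 = 25: (m_8, d_8) = (m_1, d_1) = (39, 25), so from here the quotients repeat a_1, ..., a_7; the period length is 7.
Hence the expansion of sqrt(1546) is a_0 = 39 followed by the repeating block 3, 7, 1, 1, 7, 3, 78 (period 7).

[39; (3, 7, 1, 1, 7, 3, 78)]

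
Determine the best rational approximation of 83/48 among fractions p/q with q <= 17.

Expand x = 83/48 as a continued fraction with the Euclidean algorithm:
  83 = 1*48 + 35, so a_0 = 1.
  48 = 1*35 + 13, so a_1 = 1.
  35 = 2*13 + 9, so a_2 = 2.
  13 = 1*9 + 4, so a_3 = 1.
  9 = 2*4 + 1, so a_4 = 2.
  4 = 4*1 + 0, so a_5 = 4.
so x = [1; 1, 2, 1, 2, 4].
Convergents (p_i = a_i*p_{i-1} + p_{i-2}, q_i = a_i*q_{i-1} + q_{i-2} with p_{-2}=0, p_{-1}=1, q_{-2}=1, q_{-1}=0), until the denominator exceeds 17:
  i=0: a_0=1, p_0 = 1*1 + 0 = 1, q_0 = 1*0 + 1 = 1.
  i=1: a_1=1, p_1 = 1*1 + 1 = 2, q_1 = 1*1 + 0 = 1.
  i=2: a_2=2, p_2 = 2*2 + 1 = 5, q_2 = 2*1 + 1 = 3.
  i=3: a_3=1, p_3 = 1*5 + 2 = 7, q_3 = 1*3 + 1 = 4.
  i=4: a_4=2, p_4 = 2*7 + 5 = 19, q_4 = 2*4 + 3 = 11.
  i=5: a_5=4, p_5 = 4*19 + 7 = 83, q_5 = 4*11 + 4 = 48.
q_5 = 48 > 17, so the last convergent with denominator <= 17 is p_4/q_4 = 19/11.
The closest fraction with denominator <= 17 is either p_4/q_4 or the intermediate fraction (k*p_4 + p_3)/(k*q_4 + q_3) with the largest k >= 1 whose denominator stays <= 17; these approach x as k grows, and every other convergent or intermediate fraction in range is farther away.
Largest k: floor((17 - q_3)/q_4) = floor((17 - 4)/11) = 1.
That gives (1*19 + 7)/(1*11 + 4) = 26/15.
Compare the errors: |x - 19/11| = |83*11 - 19*48|/(48*11) = 1/528, and |x - 26/15| = |83*15 - 26*48|/(48*15) = 3/720.
Cross-multiplying, 1*720 = 720 < 1584 = 3*528, so 1/528 is smaller: the convergent 19/11 is closer to x than 26/15.

19/11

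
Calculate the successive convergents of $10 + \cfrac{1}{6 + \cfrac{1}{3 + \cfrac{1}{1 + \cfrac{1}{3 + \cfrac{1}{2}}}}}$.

Using the convergent recurrence p_i = a_i*p_{i-1} + p_{i-2}, q_i = a_i*q_{i-1} + q_{i-2} with p_{-2}=0, p_{-1}=1, q_{-2}=1, q_{-1}=0:
  i=0: a_0=10, p_0 = 10*1 + 0 = 10, q_0 = 10*0 + 1 = 1.
  i=1: a_1=6, p_1 = 6*10 + 1 = 61, q_1 = 6*1 + 0 = 6.
  i=2: a_2=3, p_2 = 3*61 + 10 = 193, q_2 = 3*6 + 1 = 19.
  i=3: a_3=1, p_3 = 1*193 + 61 = 254, q_3 = 1*19 + 6 = 25.
  i=4: a_4=3, p_4 = 3*254 + 193 = 955, q_4 = 3*25 + 19 = 94.
  i=5: a_5=2, p_5 = 2*955 + 254 = 2164, q_5 = 2*94 + 25 = 213.

10/1, 61/6, 193/19, 254/25, 955/94, 2164/213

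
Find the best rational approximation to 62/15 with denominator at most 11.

33/8

Expand x = 62/15 as a continued fraction with the Euclidean algorithm:
  62 = 4*15 + 2, so a_0 = 4.
  15 = 7*2 + 1, so a_1 = 7.
  2 = 2*1 + 0, so a_2 = 2.
so x = [4; 7, 2].
Convergents (p_i = a_i*p_{i-1} + p_{i-2}, q_i = a_i*q_{i-1} + q_{i-2} with p_{-2}=0, p_{-1}=1, q_{-2}=1, q_{-1}=0), until the denominator exceeds 11:
  i=0: a_0=4, p_0 = 4*1 + 0 = 4, q_0 = 4*0 + 1 = 1.
  i=1: a_1=7, p_1 = 7*4 + 1 = 29, q_1 = 7*1 + 0 = 7.
  i=2: a_2=2, p_2 = 2*29 + 4 = 62, q_2 = 2*7 + 1 = 15.
q_2 = 15 > 11, so the last convergent with denominator <= 11 is p_1/q_1 = 29/7.
The closest fraction with denominator <= 11 is either p_1/q_1 or the intermediate fraction (k*p_1 + p_0)/(k*q_1 + q_0) with the largest k >= 1 whose denominator stays <= 11; these approach x as k grows, and every other convergent or intermediate fraction in range is farther away.
Largest k: floor((11 - q_0)/q_1) = floor((11 - 1)/7) = 1.
That gives (1*29 + 4)/(1*7 + 1) = 33/8.
Compare the errors: |x - 29/7| = |62*7 - 29*15|/(15*7) = 1/105, and |x - 33/8| = |62*8 - 33*15|/(15*8) = 1/120.
Cross-multiplying, 1*105 = 105 < 120 = 1*120, so 1/120 is smaller: the intermediate fraction 33/8 is closer to x than 29/7.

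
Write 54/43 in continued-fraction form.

Run the Euclidean algorithm on 54 and 43; the successive quotients are the partial quotients a_0, a_1, ... (each step inverts the fractional part left over by the previous one):
  54 = 1*43 + 11, so a_0 = 1.
  43 = 3*11 + 10, so a_1 = 3.
  11 = 1*10 + 1, so a_2 = 1.
  10 = 10*1 + 0, so a_3 = 10.
The remainder reaches 0 after 4 divisions, so the expansion has 4 partial quotients, read off in order.

[1; 3, 1, 10]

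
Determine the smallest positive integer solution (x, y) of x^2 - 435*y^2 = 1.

(x, y) = (146, 7)

First expand sqrt(435) as a continued fraction. With x_i = (sqrt(435) + m_i)/d_i and (m_0, d_0) = (0, 1): a_0 = floor(sqrt(435)) = 20, since 20^2 = 400 <= 435 < 441 = 21^2.
Iterate m_{i+1} = d_i*a_i - m_i, d_{i+1} = (435 - m_{i+1}^2)/d_i, a_{i+1} = floor((a_0 + m_{i+1})/d_{i+1}):
  m_1 = 1*20 - 0 = 20, d_1 = (435 - 20^2)/1 = 35/1 = 35, a_1 = floor((20 + 20)/35) = 1.
  m_2 = 35*1 - 20 = 15, d_2 = (435 - 15^2)/35 = 210/35 = 6, a_2 = floor((20 + 15)/6) = 5.
  m_3 = 6*5 - 15 = 15, d_3 = (435 - 15^2)/6 = 210/6 = 35, a_3 = floor((20 + 15)/35) = 1.
  m_4 = 35*1 - 15 = 20, d_4 = (435 - 20^2)/35 = 35/35 = 1, a_4 = floor((20 + 20)/1) = 40.
  m_5 = 1*40 - 20 = 20, d_5 = (435 - 20^2)/1 = 35/1 = 35: (m_5, d_5) = (m_1, d_1) = (20, 35), so from here the quotients repeat a_1, ..., a_4; the period length is 4.
So sqrt(435) = [20; (1, 5, 1, 40)] with period length k = 4.
k is even, so the fundamental solution of x^2 - 435y^2 = 1 is (p_{k-1}, q_{k-1}) = (p_3, q_3); compute convergents through index 3.
Convergents (p_i = a_i*p_{i-1} + p_{i-2}, q_i = a_i*q_{i-1} + q_{i-2} with p_{-2}=0, p_{-1}=1, q_{-2}=1, q_{-1}=0):
  i=0: a_0=20, p_0 = 20*1 + 0 = 20, q_0 = 20*0 + 1 = 1.
  i=1: a_1=1, p_1 = 1*20 + 1 = 21, q_1 = 1*1 + 0 = 1.
  i=2: a_2=5, p_2 = 5*21 + 20 = 125, q_2 = 5*1 + 1 = 6.
  i=3: a_3=1, p_3 = 1*125 + 21 = 146, q_3 = 1*6 + 1 = 7.
Check: 146^2 - 435*7^2 = 21316 - 21315 = 1, so (x, y) = (146, 7) solves the equation, and by the theorem it is the least positive solution.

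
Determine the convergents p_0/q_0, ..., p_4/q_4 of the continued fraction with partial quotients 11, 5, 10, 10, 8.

Using the convergent recurrence p_i = a_i*p_{i-1} + p_{i-2}, q_i = a_i*q_{i-1} + q_{i-2} with p_{-2}=0, p_{-1}=1, q_{-2}=1, q_{-1}=0:
  i=0: a_0=11, p_0 = 11*1 + 0 = 11, q_0 = 11*0 + 1 = 1.
  i=1: a_1=5, p_1 = 5*11 + 1 = 56, q_1 = 5*1 + 0 = 5.
  i=2: a_2=10, p_2 = 10*56 + 11 = 571, q_2 = 10*5 + 1 = 51.
  i=3: a_3=10, p_3 = 10*571 + 56 = 5766, q_3 = 10*51 + 5 = 515.
  i=4: a_4=8, p_4 = 8*5766 + 571 = 46699, q_4 = 8*515 + 51 = 4171.

11/1, 56/5, 571/51, 5766/515, 46699/4171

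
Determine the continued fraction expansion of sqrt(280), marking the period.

[16; (1, 2, 1, 2, 1, 32)]

Write x_i = (sqrt(280) + m_i)/d_i with (m_0, d_0) = (0, 1). a_0 = floor(sqrt(280)) = 16, since 16^2 = 256 <= 280 < 289 = 17^2.
Iterate m_{i+1} = d_i*a_i - m_i, d_{i+1} = (280 - m_{i+1}^2)/d_i, a_{i+1} = floor((a_0 + m_{i+1})/d_{i+1}):
  m_1 = 1*16 - 0 = 16, d_1 = (280 - 16^2)/1 = 24/1 = 24, a_1 = floor((16 + 16)/24) = 1.
  m_2 = 24*1 - 16 = 8, d_2 = (280 - 8^2)/24 = 216/24 = 9, a_2 = floor((16 + 8)/9) = 2.
  m_3 = 9*2 - 8 = 10, d_3 = (280 - 10^2)/9 = 180/9 = 20, a_3 = floor((16 + 10)/20) = 1.
  m_4 = 20*1 - 10 = 10, d_4 = (280 - 10^2)/20 = 180/20 = 9, a_4 = floor((16 + 10)/9) = 2.
  m_5 = 9*2 - 10 = 8, d_5 = (280 - 8^2)/9 = 216/9 = 24, a_5 = floor((16 + 8)/24) = 1.
  m_6 = 24*1 - 8 = 16, d_6 = (280 - 16^2)/24 = 24/24 = 1, a_6 = floor((16 + 16)/1) = 32.
  m_7 = 1*32 - 16 = 16, d_7 = (280 - 16^2)/1 = 24/1 = 24: (m_7, d_7) = (m_1, d_1) = (16, 24), so from here the quotients repeat a_1, ..., a_6; the period length is 6.
Hence the expansion of sqrt(280) is a_0 = 16 followed by the repeating block 1, 2, 1, 2, 1, 32 (period 6).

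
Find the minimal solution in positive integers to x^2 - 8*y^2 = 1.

First expand sqrt(8) as a continued fraction. With x_i = (sqrt(8) + m_i)/d_i and (m_0, d_0) = (0, 1): a_0 = floor(sqrt(8)) = 2, since 2^2 = 4 <= 8 < 9 = 3^2.
Iterate m_{i+1} = d_i*a_i - m_i, d_{i+1} = (8 - m_{i+1}^2)/d_i, a_{i+1} = floor((a_0 + m_{i+1})/d_{i+1}):
  m_1 = 1*2 - 0 = 2, d_1 = (8 - 2^2)/1 = 4/1 = 4, a_1 = floor((2 + 2)/4) = 1.
  m_2 = 4*1 - 2 = 2, d_2 = (8 - 2^2)/4 = 4/4 = 1, a_2 = floor((2 + 2)/1) = 4.
  m_3 = 1*4 - 2 = 2, d_3 = (8 - 2^2)/1 = 4/1 = 4: (m_3, d_3) = (m_1, d_1) = (2, 4), so from here the quotients repeat a_1, a_2; the period length is 2.
So sqrt(8) = [2; (1, 4)] with period length k = 2.
k is even, so the fundamental solution of x^2 - 8y^2 = 1 is (p_{k-1}, q_{k-1}) = (p_1, q_1); compute convergents through index 1.
Convergents (p_i = a_i*p_{i-1} + p_{i-2}, q_i = a_i*q_{i-1} + q_{i-2} with p_{-2}=0, p_{-1}=1, q_{-2}=1, q_{-1}=0):
  i=0: a_0=2, p_0 = 2*1 + 0 = 2, q_0 = 2*0 + 1 = 1.
  i=1: a_1=1, p_1 = 1*2 + 1 = 3, q_1 = 1*1 + 0 = 1.
Check: 3^2 - 8*1^2 = 9 - 8 = 1, so (x, y) = (3, 1) solves the equation, and by the theorem it is the least positive solution.

(x, y) = (3, 1)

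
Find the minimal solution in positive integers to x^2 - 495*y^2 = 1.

(x, y) = (89, 4)

First expand sqrt(495) as a continued fraction. With x_i = (sqrt(495) + m_i)/d_i and (m_0, d_0) = (0, 1): a_0 = floor(sqrt(495)) = 22, since 22^2 = 484 <= 495 < 529 = 23^2.
Iterate m_{i+1} = d_i*a_i - m_i, d_{i+1} = (495 - m_{i+1}^2)/d_i, a_{i+1} = floor((a_0 + m_{i+1})/d_{i+1}):
  m_1 = 1*22 - 0 = 22, d_1 = (495 - 22^2)/1 = 11/1 = 11, a_1 = floor((22 + 22)/11) = 4.
  m_2 = 11*4 - 22 = 22, d_2 = (495 - 22^2)/11 = 11/11 = 1, a_2 = floor((22 + 22)/1) = 44.
  m_3 = 1*44 - 22 = 22, d_3 = (495 - 22^2)/1 = 11/1 = 11: (m_3, d_3) = (m_1, d_1) = (22, 11), so from here the quotients repeat a_1, a_2; the period length is 2.
So sqrt(495) = [22; (4, 44)] with period length k = 2.
k is even, so the fundamental solution of x^2 - 495y^2 = 1 is (p_{k-1}, q_{k-1}) = (p_1, q_1); compute convergents through index 1.
Convergents (p_i = a_i*p_{i-1} + p_{i-2}, q_i = a_i*q_{i-1} + q_{i-2} with p_{-2}=0, p_{-1}=1, q_{-2}=1, q_{-1}=0):
  i=0: a_0=22, p_0 = 22*1 + 0 = 22, q_0 = 22*0 + 1 = 1.
  i=1: a_1=4, p_1 = 4*22 + 1 = 89, q_1 = 4*1 + 0 = 4.
Check: 89^2 - 495*4^2 = 7921 - 7920 = 1, so (x, y) = (89, 4) solves the equation, and by the theorem it is the least positive solution.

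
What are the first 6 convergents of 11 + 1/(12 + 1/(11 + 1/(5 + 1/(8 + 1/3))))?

11/1, 133/12, 1474/133, 7503/677, 61498/5549, 191997/17324

Using the convergent recurrence p_i = a_i*p_{i-1} + p_{i-2}, q_i = a_i*q_{i-1} + q_{i-2} with p_{-2}=0, p_{-1}=1, q_{-2}=1, q_{-1}=0:
  i=0: a_0=11, p_0 = 11*1 + 0 = 11, q_0 = 11*0 + 1 = 1.
  i=1: a_1=12, p_1 = 12*11 + 1 = 133, q_1 = 12*1 + 0 = 12.
  i=2: a_2=11, p_2 = 11*133 + 11 = 1474, q_2 = 11*12 + 1 = 133.
  i=3: a_3=5, p_3 = 5*1474 + 133 = 7503, q_3 = 5*133 + 12 = 677.
  i=4: a_4=8, p_4 = 8*7503 + 1474 = 61498, q_4 = 8*677 + 133 = 5549.
  i=5: a_5=3, p_5 = 3*61498 + 7503 = 191997, q_5 = 3*5549 + 677 = 17324.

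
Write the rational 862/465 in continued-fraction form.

[1; 1, 5, 1, 5, 5, 2]

Run the Euclidean algorithm on 862 and 465; the successive quotients are the partial quotients a_0, a_1, ... (each step inverts the fractional part left over by the previous one):
  862 = 1*465 + 397, so a_0 = 1.
  465 = 1*397 + 68, so a_1 = 1.
  397 = 5*68 + 57, so a_2 = 5.
  68 = 1*57 + 11, so a_3 = 1.
  57 = 5*11 + 2, so a_4 = 5.
  11 = 5*2 + 1, so a_5 = 5.
  2 = 2*1 + 0, so a_6 = 2.
The remainder reaches 0 after 7 divisions, so the expansion has 7 partial quotients, read off in order.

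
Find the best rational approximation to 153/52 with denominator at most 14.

Expand x = 153/52 as a continued fraction with the Euclidean algorithm:
  153 = 2*52 + 49, so a_0 = 2.
  52 = 1*49 + 3, so a_1 = 1.
  49 = 16*3 + 1, so a_2 = 16.
  3 = 3*1 + 0, so a_3 = 3.
so x = [2; 1, 16, 3].
Convergents (p_i = a_i*p_{i-1} + p_{i-2}, q_i = a_i*q_{i-1} + q_{i-2} with p_{-2}=0, p_{-1}=1, q_{-2}=1, q_{-1}=0), until the denominator exceeds 14:
  i=0: a_0=2, p_0 = 2*1 + 0 = 2, q_0 = 2*0 + 1 = 1.
  i=1: a_1=1, p_1 = 1*2 + 1 = 3, q_1 = 1*1 + 0 = 1.
  i=2: a_2=16, p_2 = 16*3 + 2 = 50, q_2 = 16*1 + 1 = 17.
q_2 = 17 > 14, so the last convergent with denominator <= 14 is p_1/q_1 = 3/1.
The closest fraction with denominator <= 14 is either p_1/q_1 or the intermediate fraction (k*p_1 + p_0)/(k*q_1 + q_0) with the largest k >= 1 whose denominator stays <= 14; these approach x as k grows, and every other convergent or intermediate fraction in range is farther away.
Largest k: floor((14 - q_0)/q_1) = floor((14 - 1)/1) = 13.
That gives (13*3 + 2)/(13*1 + 1) = 41/14.
Compare the errors: |x - 3/1| = |153*1 - 3*52|/(52*1) = 3/52, and |x - 41/14| = |153*14 - 41*52|/(52*14) = 10/728.
Cross-multiplying, 10*52 = 520 < 2184 = 3*728, so 10/728 is smaller: the intermediate fraction 41/14 is closer to x than 3/1.

41/14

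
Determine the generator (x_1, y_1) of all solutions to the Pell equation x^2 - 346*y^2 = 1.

(x, y) = (17299, 930)

First expand sqrt(346) as a continued fraction. With x_i = (sqrt(346) + m_i)/d_i and (m_0, d_0) = (0, 1): a_0 = floor(sqrt(346)) = 18, since 18^2 = 324 <= 346 < 361 = 19^2.
Iterate m_{i+1} = d_i*a_i - m_i, d_{i+1} = (346 - m_{i+1}^2)/d_i, a_{i+1} = floor((a_0 + m_{i+1})/d_{i+1}):
  m_1 = 1*18 - 0 = 18, d_1 = (346 - 18^2)/1 = 22/1 = 22, a_1 = floor((18 + 18)/22) = 1.
  m_2 = 22*1 - 18 = 4, d_2 = (346 - 4^2)/22 = 330/22 = 15, a_2 = floor((18 + 4)/15) = 1.
  m_3 = 15*1 - 4 = 11, d_3 = (346 - 11^2)/15 = 225/15 = 15, a_3 = floor((18 + 11)/15) = 1.
  m_4 = 15*1 - 11 = 4, d_4 = (346 - 4^2)/15 = 330/15 = 22, a_4 = floor((18 + 4)/22) = 1.
  m_5 = 22*1 - 4 = 18, d_5 = (346 - 18^2)/22 = 22/22 = 1, a_5 = floor((18 + 18)/1) = 36.
  m_6 = 1*36 - 18 = 18, d_6 = (346 - 18^2)/1 = 22/1 = 22: (m_6, d_6) = (m_1, d_1) = (18, 22), so from here the quotients repeat a_1, ..., a_5; the period length is 5.
So sqrt(346) = [18; (1, 1, 1, 1, 36)] with period length k = 5.
k is odd, so (p_{k-1}, q_{k-1}) only solves x^2 - 346y^2 = -1 and the fundamental solution of x^2 - 346y^2 = 1 is (p_{2k-1}, q_{2k-1}) = (p_9, q_9); compute convergents through index 9, running through the period twice.
Convergents (p_i = a_i*p_{i-1} + p_{i-2}, q_i = a_i*q_{i-1} + q_{i-2} with p_{-2}=0, p_{-1}=1, q_{-2}=1, q_{-1}=0):
  i=0: a_0=18, p_0 = 18*1 + 0 = 18, q_0 = 18*0 + 1 = 1.
  i=1: a_1=1, p_1 = 1*18 + 1 = 19, q_1 = 1*1 + 0 = 1.
  i=2: a_2=1, p_2 = 1*19 + 18 = 37, q_2 = 1*1 + 1 = 2.
  i=3: a_3=1, p_3 = 1*37 + 19 = 56, q_3 = 1*2 + 1 = 3.
  i=4: a_4=1, p_4 = 1*56 + 37 = 93, q_4 = 1*3 + 2 = 5.
  i=5: a_5=36, p_5 = 36*93 + 56 = 3404, q_5 = 36*5 + 3 = 183.
  i=6: a_6=1, p_6 = 1*3404 + 93 = 3497, q_6 = 1*183 + 5 = 188.
  i=7: a_7=1, p_7 = 1*3497 + 3404 = 6901, q_7 = 1*188 + 183 = 371.
  i=8: a_8=1, p_8 = 1*6901 + 3497 = 10398, q_8 = 1*371 + 188 = 559.
  i=9: a_9=1, p_9 = 1*10398 + 6901 = 17299, q_9 = 1*559 + 371 = 930.
Indeed p_4^2 - 346*q_4^2 = 8649 - 8650 = -1, not +1.
Check: 17299^2 - 346*930^2 = 299255401 - 299255400 = 1, so (x, y) = (17299, 930) solves the equation, and by the theorem it is the least positive solution.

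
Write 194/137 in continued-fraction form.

[1; 2, 2, 2, 11]

Run the Euclidean algorithm on 194 and 137; the successive quotients are the partial quotients a_0, a_1, ... (each step inverts the fractional part left over by the previous one):
  194 = 1*137 + 57, so a_0 = 1.
  137 = 2*57 + 23, so a_1 = 2.
  57 = 2*23 + 11, so a_2 = 2.
  23 = 2*11 + 1, so a_3 = 2.
  11 = 11*1 + 0, so a_4 = 11.
The remainder reaches 0 after 5 divisions, so the expansion has 5 partial quotients, read off in order.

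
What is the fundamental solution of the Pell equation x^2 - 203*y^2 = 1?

(x, y) = (57, 4)

First expand sqrt(203) as a continued fraction. With x_i = (sqrt(203) + m_i)/d_i and (m_0, d_0) = (0, 1): a_0 = floor(sqrt(203)) = 14, since 14^2 = 196 <= 203 < 225 = 15^2.
Iterate m_{i+1} = d_i*a_i - m_i, d_{i+1} = (203 - m_{i+1}^2)/d_i, a_{i+1} = floor((a_0 + m_{i+1})/d_{i+1}):
  m_1 = 1*14 - 0 = 14, d_1 = (203 - 14^2)/1 = 7/1 = 7, a_1 = floor((14 + 14)/7) = 4.
  m_2 = 7*4 - 14 = 14, d_2 = (203 - 14^2)/7 = 7/7 = 1, a_2 = floor((14 + 14)/1) = 28.
  m_3 = 1*28 - 14 = 14, d_3 = (203 - 14^2)/1 = 7/1 = 7: (m_3, d_3) = (m_1, d_1) = (14, 7), so from here the quotients repeat a_1, a_2; the period length is 2.
So sqrt(203) = [14; (4, 28)] with period length k = 2.
k is even, so the fundamental solution of x^2 - 203y^2 = 1 is (p_{k-1}, q_{k-1}) = (p_1, q_1); compute convergents through index 1.
Convergents (p_i = a_i*p_{i-1} + p_{i-2}, q_i = a_i*q_{i-1} + q_{i-2} with p_{-2}=0, p_{-1}=1, q_{-2}=1, q_{-1}=0):
  i=0: a_0=14, p_0 = 14*1 + 0 = 14, q_0 = 14*0 + 1 = 1.
  i=1: a_1=4, p_1 = 4*14 + 1 = 57, q_1 = 4*1 + 0 = 4.
Check: 57^2 - 203*4^2 = 3249 - 3248 = 1, so (x, y) = (57, 4) solves the equation, and by the theorem it is the least positive solution.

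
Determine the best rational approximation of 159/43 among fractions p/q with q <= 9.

Expand x = 159/43 as a continued fraction with the Euclidean algorithm:
  159 = 3*43 + 30, so a_0 = 3.
  43 = 1*30 + 13, so a_1 = 1.
  30 = 2*13 + 4, so a_2 = 2.
  13 = 3*4 + 1, so a_3 = 3.
  4 = 4*1 + 0, so a_4 = 4.
so x = [3; 1, 2, 3, 4].
Convergents (p_i = a_i*p_{i-1} + p_{i-2}, q_i = a_i*q_{i-1} + q_{i-2} with p_{-2}=0, p_{-1}=1, q_{-2}=1, q_{-1}=0), until the denominator exceeds 9:
  i=0: a_0=3, p_0 = 3*1 + 0 = 3, q_0 = 3*0 + 1 = 1.
  i=1: a_1=1, p_1 = 1*3 + 1 = 4, q_1 = 1*1 + 0 = 1.
  i=2: a_2=2, p_2 = 2*4 + 3 = 11, q_2 = 2*1 + 1 = 3.
  i=3: a_3=3, p_3 = 3*11 + 4 = 37, q_3 = 3*3 + 1 = 10.
q_3 = 10 > 9, so the last convergent with denominator <= 9 is p_2/q_2 = 11/3.
The closest fraction with denominator <= 9 is either p_2/q_2 or the intermediate fraction (k*p_2 + p_1)/(k*q_2 + q_1) with the largest k >= 1 whose denominator stays <= 9; these approach x as k grows, and every other convergent or intermediate fraction in range is farther away.
Largest k: floor((9 - q_1)/q_2) = floor((9 - 1)/3) = 2.
That gives (2*11 + 4)/(2*3 + 1) = 26/7.
Compare the errors: |x - 11/3| = |159*3 - 11*43|/(43*3) = 4/129, and |x - 26/7| = |159*7 - 26*43|/(43*7) = 5/301.
Cross-multiplying, 5*129 = 645 < 1204 = 4*301, so 5/301 is smaller: the intermediate fraction 26/7 is closer to x than 11/3.

26/7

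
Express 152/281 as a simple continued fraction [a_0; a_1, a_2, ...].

[0; 1, 1, 5, 1, 1, 1, 1, 4]

Run the Euclidean algorithm on 152 and 281; the successive quotients are the partial quotients a_0, a_1, ... (each step inverts the fractional part left over by the previous one):
  152 = 0*281 + 152, so a_0 = 0.
  281 = 1*152 + 129, so a_1 = 1.
  152 = 1*129 + 23, so a_2 = 1.
  129 = 5*23 + 14, so a_3 = 5.
  23 = 1*14 + 9, so a_4 = 1.
  14 = 1*9 + 5, so a_5 = 1.
  9 = 1*5 + 4, so a_6 = 1.
  5 = 1*4 + 1, so a_7 = 1.
  4 = 4*1 + 0, so a_8 = 4.
The remainder reaches 0 after 9 divisions, so the expansion has 9 partial quotients, read off in order.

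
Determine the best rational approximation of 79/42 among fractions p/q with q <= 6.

Expand x = 79/42 as a continued fraction with the Euclidean algorithm:
  79 = 1*42 + 37, so a_0 = 1.
  42 = 1*37 + 5, so a_1 = 1.
  37 = 7*5 + 2, so a_2 = 7.
  5 = 2*2 + 1, so a_3 = 2.
  2 = 2*1 + 0, so a_4 = 2.
so x = [1; 1, 7, 2, 2].
Convergents (p_i = a_i*p_{i-1} + p_{i-2}, q_i = a_i*q_{i-1} + q_{i-2} with p_{-2}=0, p_{-1}=1, q_{-2}=1, q_{-1}=0), until the denominator exceeds 6:
  i=0: a_0=1, p_0 = 1*1 + 0 = 1, q_0 = 1*0 + 1 = 1.
  i=1: a_1=1, p_1 = 1*1 + 1 = 2, q_1 = 1*1 + 0 = 1.
  i=2: a_2=7, p_2 = 7*2 + 1 = 15, q_2 = 7*1 + 1 = 8.
q_2 = 8 > 6, so the last convergent with denominator <= 6 is p_1/q_1 = 2/1.
The closest fraction with denominator <= 6 is either p_1/q_1 or the intermediate fraction (k*p_1 + p_0)/(k*q_1 + q_0) with the largest k >= 1 whose denominator stays <= 6; these approach x as k grows, and every other convergent or intermediate fraction in range is farther away.
Largest k: floor((6 - q_0)/q_1) = floor((6 - 1)/1) = 5.
That gives (5*2 + 1)/(5*1 + 1) = 11/6.
Compare the errors: |x - 2/1| = |79*1 - 2*42|/(42*1) = 5/42, and |x - 11/6| = |79*6 - 11*42|/(42*6) = 12/252.
Cross-multiplying, 12*42 = 504 < 1260 = 5*252, so 12/252 is smaller: the intermediate fraction 11/6 is closer to x than 2/1.

11/6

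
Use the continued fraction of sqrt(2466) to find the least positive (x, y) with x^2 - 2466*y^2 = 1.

(x, y) = (3959299, 79730)

First expand sqrt(2466) as a continued fraction. With x_i = (sqrt(2466) + m_i)/d_i and (m_0, d_0) = (0, 1): a_0 = floor(sqrt(2466)) = 49, since 49^2 = 2401 <= 2466 < 2500 = 50^2.
Iterate m_{i+1} = d_i*a_i - m_i, d_{i+1} = (2466 - m_{i+1}^2)/d_i, a_{i+1} = floor((a_0 + m_{i+1})/d_{i+1}):
  m_1 = 1*49 - 0 = 49, d_1 = (2466 - 49^2)/1 = 65/1 = 65, a_1 = floor((49 + 49)/65) = 1.
  m_2 = 65*1 - 49 = 16, d_2 = (2466 - 16^2)/65 = 2210/65 = 34, a_2 = floor((49 + 16)/34) = 1.
  m_3 = 34*1 - 16 = 18, d_3 = (2466 - 18^2)/34 = 2142/34 = 63, a_3 = floor((49 + 18)/63) = 1.
  m_4 = 63*1 - 18 = 45, d_4 = (2466 - 45^2)/63 = 441/63 = 7, a_4 = floor((49 + 45)/7) = 13.
  m_5 = 7*13 - 45 = 46, d_5 = (2466 - 46^2)/7 = 350/7 = 50, a_5 = floor((49 + 46)/50) = 1.
  m_6 = 50*1 - 46 = 4, d_6 = (2466 - 4^2)/50 = 2450/50 = 49, a_6 = floor((49 + 4)/49) = 1.
  m_7 = 49*1 - 4 = 45, d_7 = (2466 - 45^2)/49 = 441/49 = 9, a_7 = floor((49 + 45)/9) = 10.
  m_8 = 9*10 - 45 = 45, d_8 = (2466 - 45^2)/9 = 441/9 = 49, a_8 = floor((49 + 45)/49) = 1.
  m_9 = 49*1 - 45 = 4, d_9 = (2466 - 4^2)/49 = 2450/49 = 50, a_9 = floor((49 + 4)/50) = 1.
  m_10 = 50*1 - 4 = 46, d_10 = (2466 - 46^2)/50 = 350/50 = 7, a_10 = floor((49 + 46)/7) = 13.
  m_11 = 7*13 - 46 = 45, d_11 = (2466 - 45^2)/7 = 441/7 = 63, a_11 = floor((49 + 45)/63) = 1.
  m_12 = 63*1 - 45 = 18, d_12 = (2466 - 18^2)/63 = 2142/63 = 34, a_12 = floor((49 + 18)/34) = 1.
  m_13 = 34*1 - 18 = 16, d_13 = (2466 - 16^2)/34 = 2210/34 = 65, a_13 = floor((49 + 16)/65) = 1.
  m_14 = 65*1 - 16 = 49, d_14 = (2466 - 49^2)/65 = 65/65 = 1, a_14 = floor((49 + 49)/1) = 98.
  m_15 = 1*98 - 49 = 49, d_15 = (2466 - 49^2)/1 = 65/1 = 65: (m_15, d_15) = (m_1, d_1) = (49, 65), so from here the quotients repeat a_1, ..., a_14; the period length is 14.
So sqrt(2466) = [49; (1, 1, 1, 13, 1, 1, 10, 1, 1, 13, 1, 1, 1, 98)] with period length k = 14.
k is even, so the fundamental solution of x^2 - 2466y^2 = 1 is (p_{k-1}, q_{k-1}) = (p_13, q_13); compute convergents through index 13.
Convergents (p_i = a_i*p_{i-1} + p_{i-2}, q_i = a_i*q_{i-1} + q_{i-2} with p_{-2}=0, p_{-1}=1, q_{-2}=1, q_{-1}=0):
  i=0: a_0=49, p_0 = 49*1 + 0 = 49, q_0 = 49*0 + 1 = 1.
  i=1: a_1=1, p_1 = 1*49 + 1 = 50, q_1 = 1*1 + 0 = 1.
  i=2: a_2=1, p_2 = 1*50 + 49 = 99, q_2 = 1*1 + 1 = 2.
  i=3: a_3=1, p_3 = 1*99 + 50 = 149, q_3 = 1*2 + 1 = 3.
  i=4: a_4=13, p_4 = 13*149 + 99 = 2036, q_4 = 13*3 + 2 = 41.
  i=5: a_5=1, p_5 = 1*2036 + 149 = 2185, q_5 = 1*41 + 3 = 44.
  i=6: a_6=1, p_6 = 1*2185 + 2036 = 4221, q_6 = 1*44 + 41 = 85.
  i=7: a_7=10, p_7 = 10*4221 + 2185 = 44395, q_7 = 10*85 + 44 = 894.
  i=8: a_8=1, p_8 = 1*44395 + 4221 = 48616, q_8 = 1*894 + 85 = 979.
  i=9: a_9=1, p_9 = 1*48616 + 44395 = 93011, q_9 = 1*979 + 894 = 1873.
  i=10: a_10=13, p_10 = 13*93011 + 48616 = 1257759, q_10 = 13*1873 + 979 = 25328.
  i=11: a_11=1, p_11 = 1*1257759 + 93011 = 1350770, q_11 = 1*25328 + 1873 = 27201.
  i=12: a_12=1, p_12 = 1*1350770 + 1257759 = 2608529, q_12 = 1*27201 + 25328 = 52529.
  i=13: a_13=1, p_13 = 1*2608529 + 1350770 = 3959299, q_13 = 1*52529 + 27201 = 79730.
Check: 3959299^2 - 2466*79730^2 = 15676048571401 - 15676048571400 = 1, so (x, y) = (3959299, 79730) solves the equation, and by the theorem it is the least positive solution.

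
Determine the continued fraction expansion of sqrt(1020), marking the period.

[31; (1, 14, 1, 62)]

Write x_i = (sqrt(1020) + m_i)/d_i with (m_0, d_0) = (0, 1). a_0 = floor(sqrt(1020)) = 31, since 31^2 = 961 <= 1020 < 1024 = 32^2.
Iterate m_{i+1} = d_i*a_i - m_i, d_{i+1} = (1020 - m_{i+1}^2)/d_i, a_{i+1} = floor((a_0 + m_{i+1})/d_{i+1}):
  m_1 = 1*31 - 0 = 31, d_1 = (1020 - 31^2)/1 = 59/1 = 59, a_1 = floor((31 + 31)/59) = 1.
  m_2 = 59*1 - 31 = 28, d_2 = (1020 - 28^2)/59 = 236/59 = 4, a_2 = floor((31 + 28)/4) = 14.
  m_3 = 4*14 - 28 = 28, d_3 = (1020 - 28^2)/4 = 236/4 = 59, a_3 = floor((31 + 28)/59) = 1.
  m_4 = 59*1 - 28 = 31, d_4 = (1020 - 31^2)/59 = 59/59 = 1, a_4 = floor((31 + 31)/1) = 62.
  m_5 = 1*62 - 31 = 31, d_5 = (1020 - 31^2)/1 = 59/1 = 59: (m_5, d_5) = (m_1, d_1) = (31, 59), so from here the quotients repeat a_1, ..., a_4; the period length is 4.
Hence the expansion of sqrt(1020) is a_0 = 31 followed by the repeating block 1, 14, 1, 62 (period 4).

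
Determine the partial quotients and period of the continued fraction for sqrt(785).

Write x_i = (sqrt(785) + m_i)/d_i with (m_0, d_0) = (0, 1). a_0 = floor(sqrt(785)) = 28, since 28^2 = 784 <= 785 < 841 = 29^2.
Iterate m_{i+1} = d_i*a_i - m_i, d_{i+1} = (785 - m_{i+1}^2)/d_i, a_{i+1} = floor((a_0 + m_{i+1})/d_{i+1}):
  m_1 = 1*28 - 0 = 28, d_1 = (785 - 28^2)/1 = 1/1 = 1, a_1 = floor((28 + 28)/1) = 56.
  m_2 = 1*56 - 28 = 28, d_2 = (785 - 28^2)/1 = 1/1 = 1: (m_2, d_2) = (m_1, d_1) = (28, 1), so from here the quotient a_1 repeats; the period length is 1.
Hence the expansion of sqrt(785) is a_0 = 28 followed by the repeating block 56 (period 1).

[28; (56)]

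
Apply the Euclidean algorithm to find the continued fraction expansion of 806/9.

Run the Euclidean algorithm on 806 and 9; the successive quotients are the partial quotients a_0, a_1, ... (each step inverts the fractional part left over by the previous one):
  806 = 89*9 + 5, so a_0 = 89.
  9 = 1*5 + 4, so a_1 = 1.
  5 = 1*4 + 1, so a_2 = 1.
  4 = 4*1 + 0, so a_3 = 4.
The remainder reaches 0 after 4 divisions, so the expansion has 4 partial quotients, read off in order.

[89; 1, 1, 4]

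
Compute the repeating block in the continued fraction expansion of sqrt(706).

Write x_i = (sqrt(706) + m_i)/d_i with (m_0, d_0) = (0, 1). a_0 = floor(sqrt(706)) = 26, since 26^2 = 676 <= 706 < 729 = 27^2.
Iterate m_{i+1} = d_i*a_i - m_i, d_{i+1} = (706 - m_{i+1}^2)/d_i, a_{i+1} = floor((a_0 + m_{i+1})/d_{i+1}):
  m_1 = 1*26 - 0 = 26, d_1 = (706 - 26^2)/1 = 30/1 = 30, a_1 = floor((26 + 26)/30) = 1.
  m_2 = 30*1 - 26 = 4, d_2 = (706 - 4^2)/30 = 690/30 = 23, a_2 = floor((26 + 4)/23) = 1.
  m_3 = 23*1 - 4 = 19, d_3 = (706 - 19^2)/23 = 345/23 = 15, a_3 = floor((26 + 19)/15) = 3.
  m_4 = 15*3 - 19 = 26, d_4 = (706 - 26^2)/15 = 30/15 = 2, a_4 = floor((26 + 26)/2) = 26.
  m_5 = 2*26 - 26 = 26, d_5 = (706 - 26^2)/2 = 30/2 = 15, a_5 = floor((26 + 26)/15) = 3.
  m_6 = 15*3 - 26 = 19, d_6 = (706 - 19^2)/15 = 345/15 = 23, a_6 = floor((26 + 19)/23) = 1.
  m_7 = 23*1 - 19 = 4, d_7 = (706 - 4^2)/23 = 690/23 = 30, a_7 = floor((26 + 4)/30) = 1.
  m_8 = 30*1 - 4 = 26, d_8 = (706 - 26^2)/30 = 30/30 = 1, a_8 = floor((26 + 26)/1) = 52.
  m_9 = 1*52 - 26 = 26, d_9 = (706 - 26^2)/1 = 30/1 = 30: (m_9, d_9) = (m_1, d_1) = (26, 30), so from here the quotients repeat a_1, ..., a_8; the period length is 8.
Hence the expansion of sqrt(706) is a_0 = 26 followed by the repeating block 1, 1, 3, 26, 3, 1, 1, 52 (period 8).

[26; (1, 1, 3, 26, 3, 1, 1, 52)]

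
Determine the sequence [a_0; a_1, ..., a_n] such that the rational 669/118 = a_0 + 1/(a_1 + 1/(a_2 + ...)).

Run the Euclidean algorithm on 669 and 118; the successive quotients are the partial quotients a_0, a_1, ... (each step inverts the fractional part left over by the previous one):
  669 = 5*118 + 79, so a_0 = 5.
  118 = 1*79 + 39, so a_1 = 1.
  79 = 2*39 + 1, so a_2 = 2.
  39 = 39*1 + 0, so a_3 = 39.
The remainder reaches 0 after 4 divisions, so the expansion has 4 partial quotients, read off in order.

[5; 1, 2, 39]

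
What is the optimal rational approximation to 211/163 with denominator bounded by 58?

22/17

Expand x = 211/163 as a continued fraction with the Euclidean algorithm:
  211 = 1*163 + 48, so a_0 = 1.
  163 = 3*48 + 19, so a_1 = 3.
  48 = 2*19 + 10, so a_2 = 2.
  19 = 1*10 + 9, so a_3 = 1.
  10 = 1*9 + 1, so a_4 = 1.
  9 = 9*1 + 0, so a_5 = 9.
so x = [1; 3, 2, 1, 1, 9].
Convergents (p_i = a_i*p_{i-1} + p_{i-2}, q_i = a_i*q_{i-1} + q_{i-2} with p_{-2}=0, p_{-1}=1, q_{-2}=1, q_{-1}=0), until the denominator exceeds 58:
  i=0: a_0=1, p_0 = 1*1 + 0 = 1, q_0 = 1*0 + 1 = 1.
  i=1: a_1=3, p_1 = 3*1 + 1 = 4, q_1 = 3*1 + 0 = 3.
  i=2: a_2=2, p_2 = 2*4 + 1 = 9, q_2 = 2*3 + 1 = 7.
  i=3: a_3=1, p_3 = 1*9 + 4 = 13, q_3 = 1*7 + 3 = 10.
  i=4: a_4=1, p_4 = 1*13 + 9 = 22, q_4 = 1*10 + 7 = 17.
  i=5: a_5=9, p_5 = 9*22 + 13 = 211, q_5 = 9*17 + 10 = 163.
q_5 = 163 > 58, so the last convergent with denominator <= 58 is p_4/q_4 = 22/17.
The closest fraction with denominator <= 58 is either p_4/q_4 or the intermediate fraction (k*p_4 + p_3)/(k*q_4 + q_3) with the largest k >= 1 whose denominator stays <= 58; these approach x as k grows, and every other convergent or intermediate fraction in range is farther away.
Largest k: floor((58 - q_3)/q_4) = floor((58 - 10)/17) = 2.
That gives (2*22 + 13)/(2*17 + 10) = 57/44.
Compare the errors: |x - 22/17| = |211*17 - 22*163|/(163*17) = 1/2771, and |x - 57/44| = |211*44 - 57*163|/(163*44) = 7/7172.
Cross-multiplying, 1*7172 = 7172 < 19397 = 7*2771, so 1/2771 is smaller: the convergent 22/17 is closer to x than 57/44.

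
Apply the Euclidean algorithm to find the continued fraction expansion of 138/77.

[1; 1, 3, 1, 4, 3]

Run the Euclidean algorithm on 138 and 77; the successive quotients are the partial quotients a_0, a_1, ... (each step inverts the fractional part left over by the previous one):
  138 = 1*77 + 61, so a_0 = 1.
  77 = 1*61 + 16, so a_1 = 1.
  61 = 3*16 + 13, so a_2 = 3.
  16 = 1*13 + 3, so a_3 = 1.
  13 = 4*3 + 1, so a_4 = 4.
  3 = 3*1 + 0, so a_5 = 3.
The remainder reaches 0 after 6 divisions, so the expansion has 6 partial quotients, read off in order.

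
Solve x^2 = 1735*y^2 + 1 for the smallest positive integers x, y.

(x, y) = (3124, 75)

First expand sqrt(1735) as a continued fraction. With x_i = (sqrt(1735) + m_i)/d_i and (m_0, d_0) = (0, 1): a_0 = floor(sqrt(1735)) = 41, since 41^2 = 1681 <= 1735 < 1764 = 42^2.
Iterate m_{i+1} = d_i*a_i - m_i, d_{i+1} = (1735 - m_{i+1}^2)/d_i, a_{i+1} = floor((a_0 + m_{i+1})/d_{i+1}):
  m_1 = 1*41 - 0 = 41, d_1 = (1735 - 41^2)/1 = 54/1 = 54, a_1 = floor((41 + 41)/54) = 1.
  m_2 = 54*1 - 41 = 13, d_2 = (1735 - 13^2)/54 = 1566/54 = 29, a_2 = floor((41 + 13)/29) = 1.
  m_3 = 29*1 - 13 = 16, d_3 = (1735 - 16^2)/29 = 1479/29 = 51, a_3 = floor((41 + 16)/51) = 1.
  m_4 = 51*1 - 16 = 35, d_4 = (1735 - 35^2)/51 = 510/51 = 10, a_4 = floor((41 + 35)/10) = 7.
  m_5 = 10*7 - 35 = 35, d_5 = (1735 - 35^2)/10 = 510/10 = 51, a_5 = floor((41 + 35)/51) = 1.
  m_6 = 51*1 - 35 = 16, d_6 = (1735 - 16^2)/51 = 1479/51 = 29, a_6 = floor((41 + 16)/29) = 1.
  m_7 = 29*1 - 16 = 13, d_7 = (1735 - 13^2)/29 = 1566/29 = 54, a_7 = floor((41 + 13)/54) = 1.
  m_8 = 54*1 - 13 = 41, d_8 = (1735 - 41^2)/54 = 54/54 = 1, a_8 = floor((41 + 41)/1) = 82.
  m_9 = 1*82 - 41 = 41, d_9 = (1735 - 41^2)/1 = 54/1 = 54: (m_9, d_9) = (m_1, d_1) = (41, 54), so from here the quotients repeat a_1, ..., a_8; the period length is 8.
So sqrt(1735) = [41; (1, 1, 1, 7, 1, 1, 1, 82)] with period length k = 8.
k is even, so the fundamental solution of x^2 - 1735y^2 = 1 is (p_{k-1}, q_{k-1}) = (p_7, q_7); compute convergents through index 7.
Convergents (p_i = a_i*p_{i-1} + p_{i-2}, q_i = a_i*q_{i-1} + q_{i-2} with p_{-2}=0, p_{-1}=1, q_{-2}=1, q_{-1}=0):
  i=0: a_0=41, p_0 = 41*1 + 0 = 41, q_0 = 41*0 + 1 = 1.
  i=1: a_1=1, p_1 = 1*41 + 1 = 42, q_1 = 1*1 + 0 = 1.
  i=2: a_2=1, p_2 = 1*42 + 41 = 83, q_2 = 1*1 + 1 = 2.
  i=3: a_3=1, p_3 = 1*83 + 42 = 125, q_3 = 1*2 + 1 = 3.
  i=4: a_4=7, p_4 = 7*125 + 83 = 958, q_4 = 7*3 + 2 = 23.
  i=5: a_5=1, p_5 = 1*958 + 125 = 1083, q_5 = 1*23 + 3 = 26.
  i=6: a_6=1, p_6 = 1*1083 + 958 = 2041, q_6 = 1*26 + 23 = 49.
  i=7: a_7=1, p_7 = 1*2041 + 1083 = 3124, q_7 = 1*49 + 26 = 75.
Check: 3124^2 - 1735*75^2 = 9759376 - 9759375 = 1, so (x, y) = (3124, 75) solves the equation, and by the theorem it is the least positive solution.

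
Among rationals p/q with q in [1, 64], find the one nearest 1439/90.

Expand x = 1439/90 as a continued fraction with the Euclidean algorithm:
  1439 = 15*90 + 89, so a_0 = 15.
  90 = 1*89 + 1, so a_1 = 1.
  89 = 89*1 + 0, so a_2 = 89.
so x = [15; 1, 89].
Convergents (p_i = a_i*p_{i-1} + p_{i-2}, q_i = a_i*q_{i-1} + q_{i-2} with p_{-2}=0, p_{-1}=1, q_{-2}=1, q_{-1}=0), until the denominator exceeds 64:
  i=0: a_0=15, p_0 = 15*1 + 0 = 15, q_0 = 15*0 + 1 = 1.
  i=1: a_1=1, p_1 = 1*15 + 1 = 16, q_1 = 1*1 + 0 = 1.
  i=2: a_2=89, p_2 = 89*16 + 15 = 1439, q_2 = 89*1 + 1 = 90.
q_2 = 90 > 64, so the last convergent with denominator <= 64 is p_1/q_1 = 16/1.
The closest fraction with denominator <= 64 is either p_1/q_1 or the intermediate fraction (k*p_1 + p_0)/(k*q_1 + q_0) with the largest k >= 1 whose denominator stays <= 64; these approach x as k grows, and every other convergent or intermediate fraction in range is farther away.
Largest k: floor((64 - q_0)/q_1) = floor((64 - 1)/1) = 63.
That gives (63*16 + 15)/(63*1 + 1) = 1023/64.
Compare the errors: |x - 16/1| = |1439*1 - 16*90|/(90*1) = 1/90, and |x - 1023/64| = |1439*64 - 1023*90|/(90*64) = 26/5760.
Cross-multiplying, 26*90 = 2340 < 5760 = 1*5760, so 26/5760 is smaller: the intermediate fraction 1023/64 is closer to x than 16/1.

1023/64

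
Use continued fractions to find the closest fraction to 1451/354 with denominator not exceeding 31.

Expand x = 1451/354 as a continued fraction with the Euclidean algorithm:
  1451 = 4*354 + 35, so a_0 = 4.
  354 = 10*35 + 4, so a_1 = 10.
  35 = 8*4 + 3, so a_2 = 8.
  4 = 1*3 + 1, so a_3 = 1.
  3 = 3*1 + 0, so a_4 = 3.
so x = [4; 10, 8, 1, 3].
Convergents (p_i = a_i*p_{i-1} + p_{i-2}, q_i = a_i*q_{i-1} + q_{i-2} with p_{-2}=0, p_{-1}=1, q_{-2}=1, q_{-1}=0), until the denominator exceeds 31:
  i=0: a_0=4, p_0 = 4*1 + 0 = 4, q_0 = 4*0 + 1 = 1.
  i=1: a_1=10, p_1 = 10*4 + 1 = 41, q_1 = 10*1 + 0 = 10.
  i=2: a_2=8, p_2 = 8*41 + 4 = 332, q_2 = 8*10 + 1 = 81.
q_2 = 81 > 31, so the last convergent with denominator <= 31 is p_1/q_1 = 41/10.
The closest fraction with denominator <= 31 is either p_1/q_1 or the intermediate fraction (k*p_1 + p_0)/(k*q_1 + q_0) with the largest k >= 1 whose denominator stays <= 31; these approach x as k grows, and every other convergent or intermediate fraction in range is farther away.
Largest k: floor((31 - q_0)/q_1) = floor((31 - 1)/10) = 3.
That gives (3*41 + 4)/(3*10 + 1) = 127/31.
Compare the errors: |x - 41/10| = |1451*10 - 41*354|/(354*10) = 4/3540, and |x - 127/31| = |1451*31 - 127*354|/(354*31) = 23/10974.
Cross-multiplying, 4*10974 = 43896 < 81420 = 23*3540, so 4/3540 is smaller: the convergent 41/10 is closer to x than 127/31.

41/10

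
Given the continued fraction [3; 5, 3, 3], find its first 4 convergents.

Using the convergent recurrence p_i = a_i*p_{i-1} + p_{i-2}, q_i = a_i*q_{i-1} + q_{i-2} with p_{-2}=0, p_{-1}=1, q_{-2}=1, q_{-1}=0:
  i=0: a_0=3, p_0 = 3*1 + 0 = 3, q_0 = 3*0 + 1 = 1.
  i=1: a_1=5, p_1 = 5*3 + 1 = 16, q_1 = 5*1 + 0 = 5.
  i=2: a_2=3, p_2 = 3*16 + 3 = 51, q_2 = 3*5 + 1 = 16.
  i=3: a_3=3, p_3 = 3*51 + 16 = 169, q_3 = 3*16 + 5 = 53.

3/1, 16/5, 51/16, 169/53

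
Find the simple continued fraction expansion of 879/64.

[13; 1, 2, 1, 3, 4]

Run the Euclidean algorithm on 879 and 64; the successive quotients are the partial quotients a_0, a_1, ... (each step inverts the fractional part left over by the previous one):
  879 = 13*64 + 47, so a_0 = 13.
  64 = 1*47 + 17, so a_1 = 1.
  47 = 2*17 + 13, so a_2 = 2.
  17 = 1*13 + 4, so a_3 = 1.
  13 = 3*4 + 1, so a_4 = 3.
  4 = 4*1 + 0, so a_5 = 4.
The remainder reaches 0 after 6 divisions, so the expansion has 6 partial quotients, read off in order.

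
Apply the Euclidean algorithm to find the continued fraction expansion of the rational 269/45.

Run the Euclidean algorithm on 269 and 45; the successive quotients are the partial quotients a_0, a_1, ... (each step inverts the fractional part left over by the previous one):
  269 = 5*45 + 44, so a_0 = 5.
  45 = 1*44 + 1, so a_1 = 1.
  44 = 44*1 + 0, so a_2 = 44.
The remainder reaches 0 after 3 divisions, so the expansion has 3 partial quotients, read off in order.

[5; 1, 44]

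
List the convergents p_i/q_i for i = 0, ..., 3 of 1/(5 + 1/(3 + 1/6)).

0/1, 1/5, 3/16, 19/101

Using the convergent recurrence p_i = a_i*p_{i-1} + p_{i-2}, q_i = a_i*q_{i-1} + q_{i-2} with p_{-2}=0, p_{-1}=1, q_{-2}=1, q_{-1}=0:
  i=0: a_0=0, p_0 = 0*1 + 0 = 0, q_0 = 0*0 + 1 = 1.
  i=1: a_1=5, p_1 = 5*0 + 1 = 1, q_1 = 5*1 + 0 = 5.
  i=2: a_2=3, p_2 = 3*1 + 0 = 3, q_2 = 3*5 + 1 = 16.
  i=3: a_3=6, p_3 = 6*3 + 1 = 19, q_3 = 6*16 + 5 = 101.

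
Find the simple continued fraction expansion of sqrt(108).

[10; (2, 1, 1, 4, 1, 1, 2, 20)]

Write x_i = (sqrt(108) + m_i)/d_i with (m_0, d_0) = (0, 1). a_0 = floor(sqrt(108)) = 10, since 10^2 = 100 <= 108 < 121 = 11^2.
Iterate m_{i+1} = d_i*a_i - m_i, d_{i+1} = (108 - m_{i+1}^2)/d_i, a_{i+1} = floor((a_0 + m_{i+1})/d_{i+1}):
  m_1 = 1*10 - 0 = 10, d_1 = (108 - 10^2)/1 = 8/1 = 8, a_1 = floor((10 + 10)/8) = 2.
  m_2 = 8*2 - 10 = 6, d_2 = (108 - 6^2)/8 = 72/8 = 9, a_2 = floor((10 + 6)/9) = 1.
  m_3 = 9*1 - 6 = 3, d_3 = (108 - 3^2)/9 = 99/9 = 11, a_3 = floor((10 + 3)/11) = 1.
  m_4 = 11*1 - 3 = 8, d_4 = (108 - 8^2)/11 = 44/11 = 4, a_4 = floor((10 + 8)/4) = 4.
  m_5 = 4*4 - 8 = 8, d_5 = (108 - 8^2)/4 = 44/4 = 11, a_5 = floor((10 + 8)/11) = 1.
  m_6 = 11*1 - 8 = 3, d_6 = (108 - 3^2)/11 = 99/11 = 9, a_6 = floor((10 + 3)/9) = 1.
  m_7 = 9*1 - 3 = 6, d_7 = (108 - 6^2)/9 = 72/9 = 8, a_7 = floor((10 + 6)/8) = 2.
  m_8 = 8*2 - 6 = 10, d_8 = (108 - 10^2)/8 = 8/8 = 1, a_8 = floor((10 + 10)/1) = 20.
  m_9 = 1*20 - 10 = 10, d_9 = (108 - 10^2)/1 = 8/1 = 8: (m_9, d_9) = (m_1, d_1) = (10, 8), so from here the quotients repeat a_1, ..., a_8; the period length is 8.
Hence the expansion of sqrt(108) is a_0 = 10 followed by the repeating block 2, 1, 1, 4, 1, 1, 2, 20 (period 8).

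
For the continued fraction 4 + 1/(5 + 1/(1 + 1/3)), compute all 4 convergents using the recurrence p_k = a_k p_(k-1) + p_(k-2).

4/1, 21/5, 25/6, 96/23

Using the convergent recurrence p_i = a_i*p_{i-1} + p_{i-2}, q_i = a_i*q_{i-1} + q_{i-2} with p_{-2}=0, p_{-1}=1, q_{-2}=1, q_{-1}=0:
  i=0: a_0=4, p_0 = 4*1 + 0 = 4, q_0 = 4*0 + 1 = 1.
  i=1: a_1=5, p_1 = 5*4 + 1 = 21, q_1 = 5*1 + 0 = 5.
  i=2: a_2=1, p_2 = 1*21 + 4 = 25, q_2 = 1*5 + 1 = 6.
  i=3: a_3=3, p_3 = 3*25 + 21 = 96, q_3 = 3*6 + 5 = 23.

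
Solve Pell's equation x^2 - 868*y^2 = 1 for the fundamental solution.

First expand sqrt(868) as a continued fraction. With x_i = (sqrt(868) + m_i)/d_i and (m_0, d_0) = (0, 1): a_0 = floor(sqrt(868)) = 29, since 29^2 = 841 <= 868 < 900 = 30^2.
Iterate m_{i+1} = d_i*a_i - m_i, d_{i+1} = (868 - m_{i+1}^2)/d_i, a_{i+1} = floor((a_0 + m_{i+1})/d_{i+1}):
  m_1 = 1*29 - 0 = 29, d_1 = (868 - 29^2)/1 = 27/1 = 27, a_1 = floor((29 + 29)/27) = 2.
  m_2 = 27*2 - 29 = 25, d_2 = (868 - 25^2)/27 = 243/27 = 9, a_2 = floor((29 + 25)/9) = 6.
  m_3 = 9*6 - 25 = 29, d_3 = (868 - 29^2)/9 = 27/9 = 3, a_3 = floor((29 + 29)/3) = 19.
  m_4 = 3*19 - 29 = 28, d_4 = (868 - 28^2)/3 = 84/3 = 28, a_4 = floor((29 + 28)/28) = 2.
  m_5 = 28*2 - 28 = 28, d_5 = (868 - 28^2)/28 = 84/28 = 3, a_5 = floor((29 + 28)/3) = 19.
  m_6 = 3*19 - 28 = 29, d_6 = (868 - 29^2)/3 = 27/3 = 9, a_6 = floor((29 + 29)/9) = 6.
  m_7 = 9*6 - 29 = 25, d_7 = (868 - 25^2)/9 = 243/9 = 27, a_7 = floor((29 + 25)/27) = 2.
  m_8 = 27*2 - 25 = 29, d_8 = (868 - 29^2)/27 = 27/27 = 1, a_8 = floor((29 + 29)/1) = 58.
  m_9 = 1*58 - 29 = 29, d_9 = (868 - 29^2)/1 = 27/1 = 27: (m_9, d_9) = (m_1, d_1) = (29, 27), so from here the quotients repeat a_1, ..., a_8; the period length is 8.
So sqrt(868) = [29; (2, 6, 19, 2, 19, 6, 2, 58)] with period length k = 8.
k is even, so the fundamental solution of x^2 - 868y^2 = 1 is (p_{k-1}, q_{k-1}) = (p_7, q_7); compute convergents through index 7.
Convergents (p_i = a_i*p_{i-1} + p_{i-2}, q_i = a_i*q_{i-1} + q_{i-2} with p_{-2}=0, p_{-1}=1, q_{-2}=1, q_{-1}=0):
  i=0: a_0=29, p_0 = 29*1 + 0 = 29, q_0 = 29*0 + 1 = 1.
  i=1: a_1=2, p_1 = 2*29 + 1 = 59, q_1 = 2*1 + 0 = 2.
  i=2: a_2=6, p_2 = 6*59 + 29 = 383, q_2 = 6*2 + 1 = 13.
  i=3: a_3=19, p_3 = 19*383 + 59 = 7336, q_3 = 19*13 + 2 = 249.
  i=4: a_4=2, p_4 = 2*7336 + 383 = 15055, q_4 = 2*249 + 13 = 511.
  i=5: a_5=19, p_5 = 19*15055 + 7336 = 293381, q_5 = 19*511 + 249 = 9958.
  i=6: a_6=6, p_6 = 6*293381 + 15055 = 1775341, q_6 = 6*9958 + 511 = 60259.
  i=7: a_7=2, p_7 = 2*1775341 + 293381 = 3844063, q_7 = 2*60259 + 9958 = 130476.
Check: 3844063^2 - 868*130476^2 = 14776820347969 - 14776820347968 = 1, so (x, y) = (3844063, 130476) solves the equation, and by the theorem it is the least positive solution.

(x, y) = (3844063, 130476)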